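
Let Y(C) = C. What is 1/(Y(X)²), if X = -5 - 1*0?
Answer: 1/25 ≈ 0.040000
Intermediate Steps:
X = -5 (X = -5 + 0 = -5)
1/(Y(X)²) = 1/((-5)²) = 1/25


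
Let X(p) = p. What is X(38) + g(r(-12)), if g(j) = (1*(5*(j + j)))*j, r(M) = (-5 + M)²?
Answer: 835248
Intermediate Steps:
g(j) = 10*j² (g(j) = (1*(5*(2*j)))*j = (1*(10*j))*j = (10*j)*j = 10*j²)
X(38) + g(r(-12)) = 38 + 10*((-5 - 12)²)² = 38 + 10*((-17)²)² = 38 + 10*289² = 38 + 10*83521 = 38 + 835210 = 835248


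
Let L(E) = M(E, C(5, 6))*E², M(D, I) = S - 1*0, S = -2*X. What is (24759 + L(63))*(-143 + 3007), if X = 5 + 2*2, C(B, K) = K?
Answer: -133700112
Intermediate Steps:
X = 9 (X = 5 + 4 = 9)
S = -18 (S = -2*9 = -18)
M(D, I) = -18 (M(D, I) = -18 - 1*0 = -18 + 0 = -18)
L(E) = -18*E²
(24759 + L(63))*(-143 + 3007) = (24759 - 18*63²)*(-143 + 3007) = (24759 - 18*3969)*2864 = (24759 - 71442)*2864 = -46683*2864 = -133700112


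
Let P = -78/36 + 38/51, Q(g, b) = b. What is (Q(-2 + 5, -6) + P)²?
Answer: 573049/10404 ≈ 55.080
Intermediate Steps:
P = -145/102 (P = -78*1/36 + 38*(1/51) = -13/6 + 38/51 = -145/102 ≈ -1.4216)
(Q(-2 + 5, -6) + P)² = (-6 - 145/102)² = (-757/102)² = 573049/10404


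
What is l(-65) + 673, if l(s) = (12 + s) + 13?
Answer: 633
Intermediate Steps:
l(s) = 25 + s
l(-65) + 673 = (25 - 65) + 673 = -40 + 673 = 633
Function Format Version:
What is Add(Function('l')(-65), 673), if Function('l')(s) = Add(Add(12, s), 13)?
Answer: 633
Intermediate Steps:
Function('l')(s) = Add(25, s)
Add(Function('l')(-65), 673) = Add(Add(25, -65), 673) = Add(-40, 673) = 633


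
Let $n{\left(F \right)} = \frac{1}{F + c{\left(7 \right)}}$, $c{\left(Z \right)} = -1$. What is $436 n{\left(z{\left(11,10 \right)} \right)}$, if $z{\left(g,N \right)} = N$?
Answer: $\frac{436}{9} \approx 48.444$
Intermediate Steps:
$n{\left(F \right)} = \frac{1}{-1 + F}$ ($n{\left(F \right)} = \frac{1}{F - 1} = \frac{1}{-1 + F}$)
$436 n{\left(z{\left(11,10 \right)} \right)} = \frac{436}{-1 + 10} = \frac{436}{9}$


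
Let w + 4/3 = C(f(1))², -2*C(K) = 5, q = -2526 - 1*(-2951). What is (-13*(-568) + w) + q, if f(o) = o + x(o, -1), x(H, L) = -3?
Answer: 93767/12 ≈ 7813.9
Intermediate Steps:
q = 425 (q = -2526 + 2951 = 425)
f(o) = -3 + o (f(o) = o - 3 = -3 + o)
C(K) = -5/2 (C(K) = -½*5 = -5/2)
w = 59/12 (w = -4/3 + (-5/2)² = -4/3 + 25/4 = 59/12 ≈ 4.9167)
(-13*(-568) + w) + q = (-13*(-568) + 59/12) + 425 = (7384 + 59/12) + 425 = 88667/12 + 425 = 93767/12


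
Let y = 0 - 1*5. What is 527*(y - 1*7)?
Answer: -6324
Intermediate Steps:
y = -5 (y = 0 - 5 = -5)
527*(y - 1*7) = 527*(-5 - 1*7) = 527*(-5 - 7) = 527*(-12) = -6324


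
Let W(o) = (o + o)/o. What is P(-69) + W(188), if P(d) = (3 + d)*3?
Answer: -196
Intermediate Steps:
W(o) = 2 (W(o) = (2*o)/o = 2)
P(d) = 9 + 3*d
P(-69) + W(188) = (9 + 3*(-69)) + 2 = (9 - 207) + 2 = -198 + 2 = -196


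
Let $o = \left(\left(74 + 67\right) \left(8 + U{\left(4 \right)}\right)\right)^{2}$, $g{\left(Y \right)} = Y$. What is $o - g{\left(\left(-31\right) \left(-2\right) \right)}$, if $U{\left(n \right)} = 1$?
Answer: $1610299$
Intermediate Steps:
$o = 1610361$ ($o = \left(\left(74 + 67\right) \left(8 + 1\right)\right)^{2} = \left(141 \cdot 9\right)^{2} = 1269^{2} = 1610361$)
$o - g{\left(\left(-31\right) \left(-2\right) \right)} = 1610361 - \left(-31\right) \left(-2\right) = 1610361 - 62 = 1610299$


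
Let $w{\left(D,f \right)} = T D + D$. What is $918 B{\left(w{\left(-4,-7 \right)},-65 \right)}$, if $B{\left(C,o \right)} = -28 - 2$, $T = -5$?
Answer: $-27540$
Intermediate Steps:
$w{\left(D,f \right)} = - 4 D$ ($w{\left(D,f \right)} = - 5 D + D = - 4 D$)
$B{\left(C,o \right)} = -30$ ($B{\left(C,o \right)} = -28 - 2 = -30$)
$918 B{\left(w{\left(-4,-7 \right)},-65 \right)} = 918 \left(-30\right) = -27540$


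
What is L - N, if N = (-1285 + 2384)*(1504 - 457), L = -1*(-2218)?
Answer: -1148435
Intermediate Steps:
L = 2218
N = 1150653 (N = 1099*1047 = 1150653)
L - N = 2218 - 1*1150653 = 2218 - 1150653 = -1148435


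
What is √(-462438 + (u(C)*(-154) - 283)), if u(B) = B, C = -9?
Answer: 7*I*√9415 ≈ 679.22*I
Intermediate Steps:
√(-462438 + (u(C)*(-154) - 283)) = √(-462438 + (-9*(-154) - 283)) = √(-462438 + (1386 - 283)) = √(-462438 + 1103) = √(-461335) = 7*I*√9415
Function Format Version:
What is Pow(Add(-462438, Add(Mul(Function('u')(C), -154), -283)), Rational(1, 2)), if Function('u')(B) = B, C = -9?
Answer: Mul(7, I, Pow(9415, Rational(1, 2))) ≈ Mul(679.22, I)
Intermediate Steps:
Pow(Add(-462438, Add(Mul(Function('u')(C), -154), -283)), Rational(1, 2)) = Pow(Add(-462438, Add(Mul(-9, -154), -283)), Rational(1, 2)) = Pow(Add(-462438, Add(1386, -283)), Rational(1, 2)) = Pow(Add(-462438, 1103), Rational(1, 2)) = Pow(-461335, Rational(1, 2)) = Mul(7, I, Pow(9415, Rational(1, 2)))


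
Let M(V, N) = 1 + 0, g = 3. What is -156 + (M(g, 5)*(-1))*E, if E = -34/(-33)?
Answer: -5182/33 ≈ -157.03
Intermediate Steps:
M(V, N) = 1
E = 34/33 (E = -34*(-1/33) = 34/33 ≈ 1.0303)
-156 + (M(g, 5)*(-1))*E = -156 + (1*(-1))*(34/33) = -156 - 1*34/33 = -156 - 34/33 = -5182/33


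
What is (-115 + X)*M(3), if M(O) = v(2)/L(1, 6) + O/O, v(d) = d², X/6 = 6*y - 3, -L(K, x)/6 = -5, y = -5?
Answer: -5321/15 ≈ -354.73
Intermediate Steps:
L(K, x) = 30 (L(K, x) = -6*(-5) = 30)
X = -198 (X = 6*(6*(-5) - 3) = 6*(-30 - 3) = 6*(-33) = -198)
M(O) = 17/15 (M(O) = 2²/30 + O/O = 4*(1/30) + 1 = 2/15 + 1 = 17/15)
(-115 + X)*M(3) = (-115 - 198)*(17/15) = -313*17/15 = -5321/15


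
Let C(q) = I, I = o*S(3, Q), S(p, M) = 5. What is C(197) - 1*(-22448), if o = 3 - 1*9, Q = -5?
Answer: 22418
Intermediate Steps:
o = -6 (o = 3 - 9 = -6)
I = -30 (I = -6*5 = -30)
C(q) = -30
C(197) - 1*(-22448) = -30 - 1*(-22448) = -30 + 22448 = 22418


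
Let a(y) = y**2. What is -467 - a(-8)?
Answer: -531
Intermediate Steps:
-467 - a(-8) = -467 - 1*(-8)**2 = -467 - 1*64 = -467 - 64 = -531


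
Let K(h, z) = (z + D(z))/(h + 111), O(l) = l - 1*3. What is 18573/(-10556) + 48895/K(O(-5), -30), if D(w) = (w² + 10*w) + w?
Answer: 664399243/71253 ≈ 9324.5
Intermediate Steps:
O(l) = -3 + l (O(l) = l - 3 = -3 + l)
D(w) = w² + 11*w
K(h, z) = (z + z*(11 + z))/(111 + h) (K(h, z) = (z + z*(11 + z))/(h + 111) = (z + z*(11 + z))/(111 + h))
18573/(-10556) + 48895/K(O(-5), -30) = 18573/(-10556) + 48895/((-30*(12 - 30)/(111 + (-3 - 5)))) = 18573*(-1/10556) + 48895/((-30*(-18)/(111 - 8))) = -18573/10556 + 48895/((-30*(-18)/103)) = -18573/10556 + 48895/((-30*1/103*(-18))) = -18573/10556 + 48895/(540/103) = -18573/10556 + 48895*(103/540) = -18573/10556 + 1007237/108 = 664399243/71253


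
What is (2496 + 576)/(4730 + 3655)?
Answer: 1024/2795 ≈ 0.36637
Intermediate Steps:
(2496 + 576)/(4730 + 3655) = 3072/8385 = 3072*(1/8385) = 1024/2795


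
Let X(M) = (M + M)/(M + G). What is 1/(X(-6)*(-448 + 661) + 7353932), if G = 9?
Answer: 1/7353080 ≈ 1.3600e-7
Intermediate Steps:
X(M) = 2*M/(9 + M) (X(M) = (M + M)/(M + 9) = (2*M)/(9 + M) = 2*M/(9 + M))
1/(X(-6)*(-448 + 661) + 7353932) = 1/((2*(-6)/(9 - 6))*(-448 + 661) + 7353932) = 1/((2*(-6)/3)*213 + 7353932) = 1/((2*(-6)*(1/3))*213 + 7353932) = 1/(-4*213 + 7353932) = 1/(-852 + 7353932) = 1/7353080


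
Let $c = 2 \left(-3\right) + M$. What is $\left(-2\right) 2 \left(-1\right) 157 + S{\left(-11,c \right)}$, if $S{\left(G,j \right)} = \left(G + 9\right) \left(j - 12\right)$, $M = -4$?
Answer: $672$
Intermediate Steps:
$c = -10$ ($c = 2 \left(-3\right) - 4 = -6 - 4 = -10$)
$S{\left(G,j \right)} = \left(-12 + j\right) \left(9 + G\right)$ ($S{\left(G,j \right)} = \left(9 + G\right) \left(-12 + j\right) = \left(-12 + j\right) \left(9 + G\right)$)
$\left(-2\right) 2 \left(-1\right) 157 + S{\left(-11,c \right)} = \left(-2\right) 2 \left(-1\right) 157 - -44 = \left(-4\right) \left(-1\right) 157 + \left(-108 + 132 - 90 + 110\right) = 4 \cdot 157 + 44 = 628 + 44 = 672$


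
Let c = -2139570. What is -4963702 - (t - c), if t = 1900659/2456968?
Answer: -17452513899955/2456968 ≈ -7.1033e+6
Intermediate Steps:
t = 1900659/2456968 (t = 1900659*(1/2456968) = 1900659/2456968 ≈ 0.77358)
-4963702 - (t - c) = -4963702 - (1900659/2456968 - 1*(-2139570)) = -4963702 - (1900659/2456968 + 2139570) = -4963702 - 1*5256856924419/2456968 = -4963702 - 5256856924419/2456968 = -17452513899955/2456968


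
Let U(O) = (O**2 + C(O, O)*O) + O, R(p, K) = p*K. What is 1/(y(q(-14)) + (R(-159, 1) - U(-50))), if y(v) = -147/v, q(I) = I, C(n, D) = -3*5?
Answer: -2/6697 ≈ -0.00029864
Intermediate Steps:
R(p, K) = K*p
C(n, D) = -15
U(O) = O**2 - 14*O (U(O) = (O**2 - 15*O) + O = O**2 - 14*O)
1/(y(q(-14)) + (R(-159, 1) - U(-50))) = 1/(-147/(-14) + (1*(-159) - (-50)*(-14 - 50))) = 1/(-147*(-1/14) + (-159 - (-50)*(-64))) = 1/(21/2 + (-159 - 1*3200)) = 1/(21/2 + (-159 - 3200)) = 1/(21/2 - 3359) = 1/(-6697/2) = -2/6697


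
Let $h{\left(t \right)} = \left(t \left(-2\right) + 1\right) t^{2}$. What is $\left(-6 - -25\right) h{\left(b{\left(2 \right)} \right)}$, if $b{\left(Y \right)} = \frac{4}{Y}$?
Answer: $-228$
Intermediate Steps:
$h{\left(t \right)} = t^{2} \left(1 - 2 t\right)$ ($h{\left(t \right)} = \left(- 2 t + 1\right) t^{2} = \left(1 - 2 t\right) t^{2} = t^{2} \left(1 - 2 t\right)$)
$\left(-6 - -25\right) h{\left(b{\left(2 \right)} \right)} = \left(-6 - -25\right) \left(\frac{4}{2}\right)^{2} \left(1 - 2 \cdot \frac{4}{2}\right) = \left(-6 + 25\right) \left(4 \cdot \frac{1}{2}\right)^{2} \left(1 - 2 \cdot 4 \cdot \frac{1}{2}\right) = 19 \cdot 2^{2} \left(1 - 4\right) = 19 \cdot 4 \left(1 - 4\right) = 19 \cdot 4 \left(-3\right) = 19 \left(-12\right) = -228$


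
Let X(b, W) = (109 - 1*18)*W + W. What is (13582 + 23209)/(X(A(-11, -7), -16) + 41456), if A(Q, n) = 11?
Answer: 36791/39984 ≈ 0.92014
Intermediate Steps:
X(b, W) = 92*W (X(b, W) = (109 - 18)*W + W = 91*W + W = 92*W)
(13582 + 23209)/(X(A(-11, -7), -16) + 41456) = (13582 + 23209)/(92*(-16) + 41456) = 36791/(-1472 + 41456) = 36791/39984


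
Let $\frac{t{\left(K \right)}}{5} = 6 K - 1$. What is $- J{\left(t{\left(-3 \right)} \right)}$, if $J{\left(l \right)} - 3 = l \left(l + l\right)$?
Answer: $-18053$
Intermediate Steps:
$t{\left(K \right)} = -5 + 30 K$ ($t{\left(K \right)} = 5 \left(6 K - 1\right) = 5 \left(-1 + 6 K\right) = -5 + 30 K$)
$J{\left(l \right)} = 3 + 2 l^{2}$ ($J{\left(l \right)} = 3 + l \left(l + l\right) = 3 + l 2 l = 3 + 2 l^{2}$)
$- J{\left(t{\left(-3 \right)} \right)} = - (3 + 2 \left(-5 + 30 \left(-3\right)\right)^{2}) = - (3 + 2 \left(-5 - 90\right)^{2}) = - (3 + 2 \left(-95\right)^{2}) = - (3 + 2 \cdot 9025) = - (3 + 18050) = \left(-1\right) 18053 = -18053$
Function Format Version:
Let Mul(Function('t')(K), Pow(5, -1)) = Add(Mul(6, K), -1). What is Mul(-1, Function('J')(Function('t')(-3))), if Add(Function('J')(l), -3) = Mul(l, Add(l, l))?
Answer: -18053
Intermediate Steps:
Function('t')(K) = Add(-5, Mul(30, K)) (Function('t')(K) = Mul(5, Add(Mul(6, K), -1)) = Mul(5, Add(-1, Mul(6, K))) = Add(-5, Mul(30, K)))
Function('J')(l) = Add(3, Mul(2, Pow(l, 2))) (Function('J')(l) = Add(3, Mul(l, Add(l, l))) = Add(3, Mul(l, Mul(2, l))) = Add(3, Mul(2, Pow(l, 2))))
Mul(-1, Function('J')(Function('t')(-3))) = Mul(-1, Add(3, Mul(2, Pow(Add(-5, Mul(30, -3)), 2)))) = Mul(-1, Add(3, Mul(2, Pow(Add(-5, -90), 2)))) = Mul(-1, Add(3, Mul(2, Pow(-95, 2)))) = Mul(-1, Add(3, Mul(2, 9025))) = Mul(-1, Add(3, 18050)) = Mul(-1, 18053) = -18053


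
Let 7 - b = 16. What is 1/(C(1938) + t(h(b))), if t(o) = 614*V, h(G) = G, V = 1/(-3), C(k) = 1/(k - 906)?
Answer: -344/70405 ≈ -0.0048860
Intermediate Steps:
b = -9 (b = 7 - 1*16 = 7 - 16 = -9)
C(k) = 1/(-906 + k)
V = -1/3 ≈ -0.33333
t(o) = -614/3 (t(o) = 614*(-1/3) = -614/3)
1/(C(1938) + t(h(b))) = 1/(1/(-906 + 1938) - 614/3) = 1/(1/1032 - 614/3) = 1/(-70405/344) = -344/70405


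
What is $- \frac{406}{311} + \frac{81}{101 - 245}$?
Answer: $- \frac{9295}{4976} \approx -1.868$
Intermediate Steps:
$- \frac{406}{311} + \frac{81}{101 - 245} = \left(-406\right) \frac{1}{311} + \frac{81}{-144} = - \frac{406}{311} + 81 \left(- \frac{1}{144}\right) = - \frac{406}{311} - \frac{9}{16} = - \frac{9295}{4976}$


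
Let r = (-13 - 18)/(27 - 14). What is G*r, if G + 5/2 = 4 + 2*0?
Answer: -93/26 ≈ -3.5769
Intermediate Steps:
r = -31/13 ≈ -2.3846
G = 3/2 (G = -5/2 + (4 + 2*0) = -5/2 + (4 + 0) = -5/2 + 4 = 3/2 ≈ 1.5000)
G*r = (3/2)*(-31/13) = -93/26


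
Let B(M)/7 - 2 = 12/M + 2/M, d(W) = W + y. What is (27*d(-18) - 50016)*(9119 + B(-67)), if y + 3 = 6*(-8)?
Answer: -31740246627/67 ≈ -4.7374e+8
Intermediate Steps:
y = -51 (y = -3 + 6*(-8) = -3 - 48 = -51)
d(W) = -51 + W (d(W) = W - 51 = -51 + W)
B(M) = 14 + 98/M (B(M) = 14 + 7*(12/M + 2/M) = 14 + 7*(14/M) = 14 + 98/M)
(27*d(-18) - 50016)*(9119 + B(-67)) = (27*(-51 - 18) - 50016)*(9119 + (14 + 98/(-67))) = (27*(-69) - 50016)*(9119 + (14 + 98*(-1/67))) = (-1863 - 50016)*(9119 + (14 - 98/67)) = -51879*(9119 + 840/67) = -51879*611813/67 = -31740246627/67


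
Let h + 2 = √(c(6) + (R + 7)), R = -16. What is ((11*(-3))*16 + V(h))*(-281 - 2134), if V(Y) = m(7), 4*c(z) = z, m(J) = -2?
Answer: 1279950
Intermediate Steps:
c(z) = z/4
h = -2 + I*√30/2 (h = -2 + √((¼)*6 + (-16 + 7)) = -2 + √(3/2 - 9) = -2 + √(-15/2) = -2 + I*√30/2 ≈ -2.0 + 2.7386*I)
V(Y) = -2
((11*(-3))*16 + V(h))*(-281 - 2134) = ((11*(-3))*16 - 2)*(-281 - 2134) = (-33*16 - 2)*(-2415) = (-528 - 2)*(-2415) = -530*(-2415) = 1279950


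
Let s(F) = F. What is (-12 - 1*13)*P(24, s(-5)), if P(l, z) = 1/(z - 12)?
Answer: 25/17 ≈ 1.4706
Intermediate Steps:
P(l, z) = 1/(-12 + z)
(-12 - 1*13)*P(24, s(-5)) = (-12 - 1*13)/(-12 - 5) = (-12 - 13)/(-17) = -25*(-1/17) = 25/17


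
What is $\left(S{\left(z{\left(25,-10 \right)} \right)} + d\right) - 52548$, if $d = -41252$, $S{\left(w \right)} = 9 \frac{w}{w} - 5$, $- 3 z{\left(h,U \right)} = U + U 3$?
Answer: $-93796$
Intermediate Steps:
$z{\left(h,U \right)} = - \frac{4 U}{3}$ ($z{\left(h,U \right)} = - \frac{U + U 3}{3} = - \frac{U + 3 U}{3} = - \frac{4 U}{3}$)
$S{\left(w \right)} = 4$ ($S{\left(w \right)} = 9 \cdot 1 - 5 = 9 - 5 = 4$)
$\left(S{\left(z{\left(25,-10 \right)} \right)} + d\right) - 52548 = \left(4 - 41252\right) - 52548 = -41248 - 52548 = -93796$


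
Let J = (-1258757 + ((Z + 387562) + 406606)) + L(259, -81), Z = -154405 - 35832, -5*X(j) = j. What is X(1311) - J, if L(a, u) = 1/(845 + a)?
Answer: 3613192171/5520 ≈ 6.5456e+5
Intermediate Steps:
X(j) = -j/5
Z = -190237
J = -722927903/1104 (J = (-1258757 + ((-190237 + 387562) + 406606)) + 1/(845 + 259) = (-1258757 + (197325 + 406606)) + 1/1104 = (-1258757 + 603931) + 1/1104 = -654826 + 1/1104 = -722927903/1104 ≈ -6.5483e+5)
X(1311) - J = -⅕*1311 - 1*(-722927903/1104) = -1311/5 + 722927903/1104 = 3613192171/5520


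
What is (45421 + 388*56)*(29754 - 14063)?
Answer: 1053634959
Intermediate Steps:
(45421 + 388*56)*(29754 - 14063) = (45421 + 21728)*15691 = 67149*15691 = 1053634959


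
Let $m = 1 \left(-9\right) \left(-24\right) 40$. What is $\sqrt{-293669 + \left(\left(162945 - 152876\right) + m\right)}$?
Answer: $4 i \sqrt{17185} \approx 524.37 i$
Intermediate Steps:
$m = 8640$ ($m = \left(-9\right) \left(-24\right) 40 = 216 \cdot 40 = 8640$)
$\sqrt{-293669 + \left(\left(162945 - 152876\right) + m\right)} = \sqrt{-293669 + \left(\left(162945 - 152876\right) + 8640\right)} = \sqrt{-293669 + \left(10069 + 8640\right)} = \sqrt{-293669 + 18709} = \sqrt{-274960} = 4 i \sqrt{17185}$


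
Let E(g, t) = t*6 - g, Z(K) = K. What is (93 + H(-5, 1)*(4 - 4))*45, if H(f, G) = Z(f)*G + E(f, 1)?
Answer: 4185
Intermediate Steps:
E(g, t) = -g + 6*t (E(g, t) = 6*t - g = -g + 6*t)
H(f, G) = 6 - f + G*f (H(f, G) = f*G + (-f + 6*1) = G*f + (-f + 6) = G*f + (6 - f) = 6 - f + G*f)
(93 + H(-5, 1)*(4 - 4))*45 = (93 + (6 - 1*(-5) + 1*(-5))*(4 - 4))*45 = (93 + (6 + 5 - 5)*0)*45 = (93 + 6*0)*45 = (93 + 0)*45 = 93*45 = 4185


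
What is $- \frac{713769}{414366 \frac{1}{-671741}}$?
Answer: $\frac{159822633943}{138122} \approx 1.1571 \cdot 10^{6}$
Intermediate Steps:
$- \frac{713769}{414366 \frac{1}{-671741}} = - \frac{713769}{414366 \left(- \frac{1}{671741}\right)} = - \frac{713769}{- \frac{414366}{671741}} = \left(-713769\right) \left(- \frac{671741}{414366}\right) = \frac{159822633943}{138122}$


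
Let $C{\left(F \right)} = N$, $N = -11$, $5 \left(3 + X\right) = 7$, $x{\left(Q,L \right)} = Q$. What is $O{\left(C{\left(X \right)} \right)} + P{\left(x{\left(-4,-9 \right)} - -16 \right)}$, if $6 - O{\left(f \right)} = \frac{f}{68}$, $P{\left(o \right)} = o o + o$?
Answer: $\frac{11027}{68} \approx 162.16$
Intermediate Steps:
$X = - \frac{8}{5}$ ($X = -3 + \frac{1}{5} \cdot 7 = -3 + \frac{7}{5} = - \frac{8}{5} \approx -1.6$)
$C{\left(F \right)} = -11$
$P{\left(o \right)} = o + o^{2}$ ($P{\left(o \right)} = o^{2} + o = o + o^{2}$)
$O{\left(f \right)} = 6 - \frac{f}{68}$
$O{\left(C{\left(X \right)} \right)} + P{\left(x{\left(-4,-9 \right)} - -16 \right)} = \left(6 - - \frac{11}{68}\right) + \left(-4 - -16\right) \left(1 - -12\right) = \left(6 + \frac{11}{68}\right) + \left(-4 + 16\right) \left(1 + \left(-4 + 16\right)\right) = \frac{419}{68} + 12 \left(1 + 12\right) = \frac{419}{68} + 12 \cdot 13 = \frac{419}{68} + 156 = \frac{11027}{68}$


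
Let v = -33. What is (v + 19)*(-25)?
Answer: 350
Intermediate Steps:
(v + 19)*(-25) = (-33 + 19)*(-25) = -14*(-25) = 350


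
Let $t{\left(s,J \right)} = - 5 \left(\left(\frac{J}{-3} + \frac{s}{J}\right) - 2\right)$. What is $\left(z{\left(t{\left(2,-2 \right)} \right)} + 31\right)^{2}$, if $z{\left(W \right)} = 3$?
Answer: $1156$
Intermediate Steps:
$t{\left(s,J \right)} = 10 + \frac{5 J}{3} - \frac{5 s}{J}$ ($t{\left(s,J \right)} = - 5 \left(\left(J \left(- \frac{1}{3}\right) + \frac{s}{J}\right) - 2\right) = - 5 \left(\left(- \frac{J}{3} + \frac{s}{J}\right) - 2\right) = - 5 \left(-2 - \frac{J}{3} + \frac{s}{J}\right) = 10 + \frac{5 J}{3} - \frac{5 s}{J}$)
$\left(z{\left(t{\left(2,-2 \right)} \right)} + 31\right)^{2} = \left(3 + 31\right)^{2} = 34^{2} = 1156$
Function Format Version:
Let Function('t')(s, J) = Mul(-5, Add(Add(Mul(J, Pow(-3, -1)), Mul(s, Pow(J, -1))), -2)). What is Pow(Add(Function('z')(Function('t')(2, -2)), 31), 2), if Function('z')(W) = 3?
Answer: 1156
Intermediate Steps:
Function('t')(s, J) = Add(10, Mul(Rational(5, 3), J), Mul(-5, s, Pow(J, -1))) (Function('t')(s, J) = Mul(-5, Add(Add(Mul(J, Rational(-1, 3)), Mul(s, Pow(J, -1))), -2)) = Mul(-5, Add(Add(Mul(Rational(-1, 3), J), Mul(s, Pow(J, -1))), -2)) = Mul(-5, Add(-2, Mul(Rational(-1, 3), J), Mul(s, Pow(J, -1)))) = Add(10, Mul(Rational(5, 3), J), Mul(-5, s, Pow(J, -1))))
Pow(Add(Function('z')(Function('t')(2, -2)), 31), 2) = Pow(Add(3, 31), 2) = Pow(34, 2) = 1156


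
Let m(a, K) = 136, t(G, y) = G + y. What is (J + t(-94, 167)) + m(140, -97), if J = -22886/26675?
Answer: 5552189/26675 ≈ 208.14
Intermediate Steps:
J = -22886/26675 (J = -22886*1/26675 = -22886/26675 ≈ -0.85796)
(J + t(-94, 167)) + m(140, -97) = (-22886/26675 + (-94 + 167)) + 136 = (-22886/26675 + 73) + 136 = 1924389/26675 + 136 = 5552189/26675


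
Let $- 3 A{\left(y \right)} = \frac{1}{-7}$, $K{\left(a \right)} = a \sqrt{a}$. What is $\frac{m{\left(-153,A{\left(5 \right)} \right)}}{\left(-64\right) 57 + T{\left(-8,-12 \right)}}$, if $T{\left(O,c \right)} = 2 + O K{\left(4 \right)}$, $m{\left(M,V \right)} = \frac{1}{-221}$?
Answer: $\frac{1}{819910} \approx 1.2196 \cdot 10^{-6}$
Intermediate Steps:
$K{\left(a \right)} = a^{\frac{3}{2}}$
$A{\left(y \right)} = \frac{1}{21}$ ($A{\left(y \right)} = - \frac{1}{3 \left(-7\right)} = \left(- \frac{1}{3}\right) \left(- \frac{1}{7}\right) = \frac{1}{21}$)
$m{\left(M,V \right)} = - \frac{1}{221}$
$T{\left(O,c \right)} = 2 + 8 O$ ($T{\left(O,c \right)} = 2 + O 4^{\frac{3}{2}} = 2 + O 8 = 2 + 8 O$)
$\frac{m{\left(-153,A{\left(5 \right)} \right)}}{\left(-64\right) 57 + T{\left(-8,-12 \right)}} = - \frac{1}{221 \left(\left(-64\right) 57 + \left(2 + 8 \left(-8\right)\right)\right)} = - \frac{1}{221 \left(-3648 + \left(2 - 64\right)\right)} = - \frac{1}{221 \left(-3648 - 62\right)} = - \frac{1}{221 \left(-3710\right)} = \left(- \frac{1}{221}\right) \left(- \frac{1}{3710}\right) = \frac{1}{819910}$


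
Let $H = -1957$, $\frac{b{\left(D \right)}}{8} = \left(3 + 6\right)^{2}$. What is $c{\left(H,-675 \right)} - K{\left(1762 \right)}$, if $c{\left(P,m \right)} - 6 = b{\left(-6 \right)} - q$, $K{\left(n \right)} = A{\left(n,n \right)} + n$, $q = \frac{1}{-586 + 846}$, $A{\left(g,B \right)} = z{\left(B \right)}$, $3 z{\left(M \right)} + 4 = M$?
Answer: $- \frac{440441}{260} \approx -1694.0$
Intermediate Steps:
$z{\left(M \right)} = - \frac{4}{3} + \frac{M}{3}$
$A{\left(g,B \right)} = - \frac{4}{3} + \frac{B}{3}$
$b{\left(D \right)} = 648$ ($b{\left(D \right)} = 8 \left(3 + 6\right)^{2} = 8 \cdot 9^{2} = 8 \cdot 81 = 648$)
$q = \frac{1}{260} \approx 0.0038462$
$K{\left(n \right)} = - \frac{4}{3} + \frac{4 n}{3}$ ($K{\left(n \right)} = \left(- \frac{4}{3} + \frac{n}{3}\right) + n = - \frac{4}{3} + \frac{4 n}{3}$)
$c{\left(P,m \right)} = \frac{170039}{260}$ ($c{\left(P,m \right)} = 6 + \left(648 - \frac{1}{260}\right) = 6 + \frac{168479}{260} = \frac{170039}{260}$)
$c{\left(H,-675 \right)} - K{\left(1762 \right)} = \frac{170039}{260} - \left(- \frac{4}{3} + \frac{4}{3} \cdot 1762\right) = \frac{170039}{260} - \left(- \frac{4}{3} + \frac{7048}{3}\right) = \frac{170039}{260} - 2348 = - \frac{440441}{260}$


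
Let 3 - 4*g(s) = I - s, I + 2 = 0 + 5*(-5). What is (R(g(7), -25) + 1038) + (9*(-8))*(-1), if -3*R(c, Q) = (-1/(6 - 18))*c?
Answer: 159803/144 ≈ 1109.7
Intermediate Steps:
I = -27 (I = -2 + (0 + 5*(-5)) = -2 + (0 - 25) = -2 - 25 = -27)
g(s) = 15/2 + s/4 (g(s) = 3/4 - (-27 - s)/4 = 3/4 + (27/4 + s/4) = 15/2 + s/4)
R(c, Q) = -c/36 (R(c, Q) = -(-1/(6 - 18))*c/3 = -(-1/(-12))*c/3 = -(-1*(-1/12))*c/3 = -c/36)
(R(g(7), -25) + 1038) + (9*(-8))*(-1) = (-(15/2 + (1/4)*7)/36 + 1038) + (9*(-8))*(-1) = (-(15/2 + 7/4)/36 + 1038) - 72*(-1) = (-1/36*37/4 + 1038) + 72 = (-37/144 + 1038) + 72 = 149435/144 + 72 = 159803/144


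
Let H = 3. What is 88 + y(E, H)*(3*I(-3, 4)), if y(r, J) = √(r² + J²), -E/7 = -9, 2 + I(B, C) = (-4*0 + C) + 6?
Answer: 88 + 72*√442 ≈ 1601.7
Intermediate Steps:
I(B, C) = 4 + C (I(B, C) = -2 + ((-4*0 + C) + 6) = -2 + ((0 + C) + 6) = -2 + (C + 6) = -2 + (6 + C) = 4 + C)
E = 63 (E = -7*(-9) = 63)
y(r, J) = √(J² + r²)
88 + y(E, H)*(3*I(-3, 4)) = 88 + √(3² + 63²)*(3*(4 + 4)) = 88 + √(9 + 3969)*(3*8) = 88 + √3978*24 = 88 + (3*√442)*24 = 88 + 72*√442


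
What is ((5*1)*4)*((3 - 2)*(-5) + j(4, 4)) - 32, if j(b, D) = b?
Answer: -52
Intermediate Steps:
((5*1)*4)*((3 - 2)*(-5) + j(4, 4)) - 32 = ((5*1)*4)*((3 - 2)*(-5) + 4) - 32 = (5*4)*(1*(-5) + 4) - 32 = 20*(-5 + 4) - 32 = 20*(-1) - 32 = -20 - 32 = -52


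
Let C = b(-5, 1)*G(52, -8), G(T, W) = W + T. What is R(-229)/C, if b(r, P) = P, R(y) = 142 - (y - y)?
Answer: 71/22 ≈ 3.2273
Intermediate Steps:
G(T, W) = T + W
R(y) = 142 (R(y) = 142 - 1*0 = 142 + 0 = 142)
C = 44 (C = 1*(52 - 8) = 1*44 = 44)
R(-229)/C = 142/44 = 142*(1/44) = 71/22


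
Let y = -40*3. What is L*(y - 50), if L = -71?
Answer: 12070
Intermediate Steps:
y = -120
L*(y - 50) = -71*(-120 - 50) = -71*(-170) = 12070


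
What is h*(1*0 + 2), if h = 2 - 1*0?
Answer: 4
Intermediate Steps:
h = 2 (h = 2 + 0 = 2)
h*(1*0 + 2) = 2*(1*0 + 2) = 2*(0 + 2) = 2*2 = 4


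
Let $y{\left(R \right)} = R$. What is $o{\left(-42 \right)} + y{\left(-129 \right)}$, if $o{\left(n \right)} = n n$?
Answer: $1635$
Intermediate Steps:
$o{\left(n \right)} = n^{2}$
$o{\left(-42 \right)} + y{\left(-129 \right)} = \left(-42\right)^{2} - 129 = 1764 - 129 = 1635$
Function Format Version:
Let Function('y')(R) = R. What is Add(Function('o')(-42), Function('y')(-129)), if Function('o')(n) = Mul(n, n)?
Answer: 1635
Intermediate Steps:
Function('o')(n) = Pow(n, 2)
Add(Function('o')(-42), Function('y')(-129)) = Add(Pow(-42, 2), -129) = Add(1764, -129) = 1635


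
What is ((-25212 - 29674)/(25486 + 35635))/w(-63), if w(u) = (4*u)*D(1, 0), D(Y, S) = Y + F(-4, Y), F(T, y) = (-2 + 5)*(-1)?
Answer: -27443/15402492 ≈ -0.0017817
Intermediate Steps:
F(T, y) = -3 (F(T, y) = 3*(-1) = -3)
D(Y, S) = -3 + Y (D(Y, S) = Y - 3 = -3 + Y)
w(u) = -8*u (w(u) = (4*u)*(-3 + 1) = (4*u)*(-2) = -8*u)
((-25212 - 29674)/(25486 + 35635))/w(-63) = ((-25212 - 29674)/(25486 + 35635))/((-8*(-63))) = -54886/61121/504 = -54886*1/61121*(1/504) = -54886/61121*1/504 = -27443/15402492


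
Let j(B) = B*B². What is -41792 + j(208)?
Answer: 8957120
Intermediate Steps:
j(B) = B³
-41792 + j(208) = -41792 + 208³ = -41792 + 8998912 = 8957120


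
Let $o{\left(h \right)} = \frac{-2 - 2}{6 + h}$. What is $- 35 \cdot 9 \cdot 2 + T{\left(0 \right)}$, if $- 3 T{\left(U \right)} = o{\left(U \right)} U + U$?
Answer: $-630$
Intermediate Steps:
$o{\left(h \right)} = - \frac{4}{6 + h}$
$T{\left(U \right)} = - \frac{U}{3} + \frac{4 U}{3 \left(6 + U\right)}$ ($T{\left(U \right)} = - \frac{- \frac{4}{6 + U} U + U}{3} = - \frac{- \frac{4 U}{6 + U} + U}{3} = - \frac{U - \frac{4 U}{6 + U}}{3} = - \frac{U}{3} + \frac{4 U}{3 \left(6 + U\right)}$)
$- 35 \cdot 9 \cdot 2 + T{\left(0 \right)} = - 35 \cdot 9 \cdot 2 - \frac{0 \left(2 + 0\right)}{18 + 3 \cdot 0} = \left(-35\right) 18 - 0 \frac{1}{18 + 0} \cdot 2 = -630 - 0 \cdot \frac{1}{18} \cdot 2 = -630 + 0 = -630$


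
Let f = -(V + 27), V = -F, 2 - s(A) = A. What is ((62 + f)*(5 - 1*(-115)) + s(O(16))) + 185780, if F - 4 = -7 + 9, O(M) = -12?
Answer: 190714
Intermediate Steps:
s(A) = 2 - A
F = 6 (F = 4 + (-7 + 9) = 4 + 2 = 6)
V = -6 (V = -1*6 = -6)
f = -21 (f = -(-6 + 27) = -1*21 = -21)
((62 + f)*(5 - 1*(-115)) + s(O(16))) + 185780 = ((62 - 21)*(5 - 1*(-115)) + (2 - 1*(-12))) + 185780 = (41*(5 + 115) + (2 + 12)) + 185780 = (41*120 + 14) + 185780 = (4920 + 14) + 185780 = 4934 + 185780 = 190714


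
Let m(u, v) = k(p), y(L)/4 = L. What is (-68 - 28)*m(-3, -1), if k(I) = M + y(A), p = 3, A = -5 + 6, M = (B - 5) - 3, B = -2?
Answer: 576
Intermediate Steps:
M = -10 (M = (-2 - 5) - 3 = -7 - 3 = -10)
A = 1
y(L) = 4*L
k(I) = -6 (k(I) = -10 + 4*1 = -10 + 4 = -6)
m(u, v) = -6
(-68 - 28)*m(-3, -1) = (-68 - 28)*(-6) = -96*(-6) = 576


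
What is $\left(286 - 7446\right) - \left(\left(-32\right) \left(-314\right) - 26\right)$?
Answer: $-17182$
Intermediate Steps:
$\left(286 - 7446\right) - \left(\left(-32\right) \left(-314\right) - 26\right) = \left(286 - 7446\right) - \left(10048 - 26\right) = -7160 - 10022 = -17182$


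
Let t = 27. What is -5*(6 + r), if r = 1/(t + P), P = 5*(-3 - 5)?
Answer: -385/13 ≈ -29.615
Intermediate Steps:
P = -40 (P = 5*(-8) = -40)
r = -1/13 (r = 1/(27 - 40) = 1/(-13) = -1/13 ≈ -0.076923)
-5*(6 + r) = -5*(6 - 1/13) = -5*77/13 = -385/13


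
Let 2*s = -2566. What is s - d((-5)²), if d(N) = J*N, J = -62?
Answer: 267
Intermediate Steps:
s = -1283 (s = (½)*(-2566) = -1283)
d(N) = -62*N
s - d((-5)²) = -1283 - (-62)*(-5)² = -1283 - (-62)*25 = -1283 - 1*(-1550) = -1283 + 1550 = 267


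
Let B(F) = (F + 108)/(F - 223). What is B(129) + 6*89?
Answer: 49959/94 ≈ 531.48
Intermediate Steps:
B(F) = (108 + F)/(-223 + F)
B(129) + 6*89 = (108 + 129)/(-223 + 129) + 6*89 = 237/(-94) + 534 = -1/94*237 + 534 = -237/94 + 534 = 49959/94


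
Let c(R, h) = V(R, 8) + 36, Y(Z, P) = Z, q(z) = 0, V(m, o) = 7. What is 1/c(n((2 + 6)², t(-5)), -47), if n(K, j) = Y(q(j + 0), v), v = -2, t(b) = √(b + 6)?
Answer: 1/43 ≈ 0.023256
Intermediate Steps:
t(b) = √(6 + b)
n(K, j) = 0
c(R, h) = 43 (c(R, h) = 7 + 36 = 43)
1/c(n((2 + 6)², t(-5)), -47) = 1/43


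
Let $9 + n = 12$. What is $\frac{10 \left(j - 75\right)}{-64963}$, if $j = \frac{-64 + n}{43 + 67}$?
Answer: $\frac{8311}{714593} \approx 0.01163$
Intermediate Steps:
$n = 3$ ($n = -9 + 12 = 3$)
$j = - \frac{61}{110}$ ($j = \frac{-64 + 3}{43 + 67} = - \frac{61}{110} \approx -0.55455$)
$\frac{10 \left(j - 75\right)}{-64963} = \frac{10 \left(- \frac{61}{110} - 75\right)}{-64963} = 10 \left(- \frac{61}{110} - 75\right) \left(- \frac{1}{64963}\right) = 10 \left(- \frac{8311}{110}\right) \left(- \frac{1}{64963}\right) = \left(- \frac{8311}{11}\right) \left(- \frac{1}{64963}\right) = \frac{8311}{714593}$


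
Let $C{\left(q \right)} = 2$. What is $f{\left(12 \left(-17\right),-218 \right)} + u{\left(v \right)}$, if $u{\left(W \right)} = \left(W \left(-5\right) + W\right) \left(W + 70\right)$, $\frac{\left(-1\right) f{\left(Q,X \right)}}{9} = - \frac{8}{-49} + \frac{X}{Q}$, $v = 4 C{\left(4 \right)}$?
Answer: $- \frac{4176807}{1666} \approx -2507.1$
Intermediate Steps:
$v = 8$ ($v = 4 \cdot 2 = 8$)
$f{\left(Q,X \right)} = - \frac{72}{49} - \frac{9 X}{Q}$ ($f{\left(Q,X \right)} = - 9 \left(- \frac{8}{-49} + \frac{X}{Q}\right) = - 9 \left(\left(-8\right) \left(- \frac{1}{49}\right) + \frac{X}{Q}\right) = - 9 \left(\frac{8}{49} + \frac{X}{Q}\right) = - \frac{72}{49} - \frac{9 X}{Q}$)
$u{\left(W \right)} = - 4 W \left(70 + W\right)$ ($u{\left(W \right)} = \left(- 5 W + W\right) \left(70 + W\right) = - 4 W \left(70 + W\right)$)
$f{\left(12 \left(-17\right),-218 \right)} + u{\left(v \right)} = \left(- \frac{72}{49} - - \frac{1962}{12 \left(-17\right)}\right) - 32 \left(70 + 8\right) = \left(- \frac{72}{49} - - \frac{1962}{-204}\right) - 32 \cdot 78 = \left(- \frac{72}{49} - \left(-1962\right) \left(- \frac{1}{204}\right)\right) - 2496 = \left(- \frac{72}{49} - \frac{327}{34}\right) - 2496 = - \frac{18471}{1666} - 2496 = - \frac{4176807}{1666}$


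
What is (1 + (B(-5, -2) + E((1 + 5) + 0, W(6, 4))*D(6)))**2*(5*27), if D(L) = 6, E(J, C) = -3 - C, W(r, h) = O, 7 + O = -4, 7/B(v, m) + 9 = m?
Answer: 38208240/121 ≈ 3.1577e+5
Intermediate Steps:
B(v, m) = 7/(-9 + m)
O = -11 (O = -7 - 4 = -11)
W(r, h) = -11
(1 + (B(-5, -2) + E((1 + 5) + 0, W(6, 4))*D(6)))**2*(5*27) = (1 + (7/(-9 - 2) + (-3 - 1*(-11))*6))**2*(5*27) = (1 + (7/(-11) + (-3 + 11)*6))**2*135 = (1 + (7*(-1/11) + 8*6))**2*135 = (1 + (-7/11 + 48))**2*135 = (1 + 521/11)**2*135 = (532/11)**2*135 = (283024/121)*135 = 38208240/121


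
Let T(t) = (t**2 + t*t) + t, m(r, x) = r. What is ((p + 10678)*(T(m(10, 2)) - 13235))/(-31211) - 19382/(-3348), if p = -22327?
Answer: -253690582849/52247214 ≈ -4855.6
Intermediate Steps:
T(t) = t + 2*t**2 (T(t) = (t**2 + t**2) + t = 2*t**2 + t = t + 2*t**2)
((p + 10678)*(T(m(10, 2)) - 13235))/(-31211) - 19382/(-3348) = ((-22327 + 10678)*(10*(1 + 2*10) - 13235))/(-31211) - 19382/(-3348) = -11649*(10*(1 + 20) - 13235)*(-1/31211) - 19382*(-1/3348) = -11649*(10*21 - 13235)*(-1/31211) + 9691/1674 = -11649*(210 - 13235)*(-1/31211) + 9691/1674 = -11649*(-13025)*(-1/31211) + 9691/1674 = 151728225*(-1/31211) + 9691/1674 = -151728225/31211 + 9691/1674 = -253690582849/52247214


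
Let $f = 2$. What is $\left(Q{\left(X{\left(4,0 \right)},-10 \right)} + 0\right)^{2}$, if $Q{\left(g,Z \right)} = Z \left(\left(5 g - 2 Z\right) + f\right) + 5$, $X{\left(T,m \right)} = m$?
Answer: $46225$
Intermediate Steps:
$Q{\left(g,Z \right)} = 5 + Z \left(2 - 2 Z + 5 g\right)$ ($Q{\left(g,Z \right)} = Z \left(\left(5 g - 2 Z\right) + 2\right) + 5 = Z \left(\left(- 2 Z + 5 g\right) + 2\right) + 5 = Z \left(2 - 2 Z + 5 g\right) + 5 = 5 + Z \left(2 - 2 Z + 5 g\right)$)
$\left(Q{\left(X{\left(4,0 \right)},-10 \right)} + 0\right)^{2} = \left(\left(5 - 2 \left(-10\right)^{2} + 2 \left(-10\right) + 5 \left(-10\right) 0\right) + 0\right)^{2} = \left(\left(5 - 200 - 20 + 0\right) + 0\right)^{2} = \left(-215 + 0\right)^{2} = \left(-215\right)^{2} = 46225$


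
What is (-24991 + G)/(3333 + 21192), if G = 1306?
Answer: -1579/1635 ≈ -0.96575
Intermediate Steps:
(-24991 + G)/(3333 + 21192) = (-24991 + 1306)/(3333 + 21192) = -23685/24525 = -23685*1/24525 = -1579/1635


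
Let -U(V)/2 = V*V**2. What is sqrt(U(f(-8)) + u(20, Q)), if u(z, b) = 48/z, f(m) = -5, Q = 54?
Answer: sqrt(6310)/5 ≈ 15.887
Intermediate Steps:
U(V) = -2*V**3 (U(V) = -2*V*V**2 = -2*V**3)
sqrt(U(f(-8)) + u(20, Q)) = sqrt(-2*(-5)**3 + 48/20) = sqrt(-2*(-125) + 48*(1/20)) = sqrt(250 + 12/5) = sqrt(1262/5) = sqrt(6310)/5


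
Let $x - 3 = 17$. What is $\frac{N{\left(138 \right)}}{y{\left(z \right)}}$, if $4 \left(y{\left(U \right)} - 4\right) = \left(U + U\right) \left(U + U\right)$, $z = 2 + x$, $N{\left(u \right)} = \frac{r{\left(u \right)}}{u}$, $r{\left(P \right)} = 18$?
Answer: $\frac{3}{11224} \approx 0.00026728$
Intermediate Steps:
$x = 20$ ($x = 3 + 17 = 20$)
$N{\left(u \right)} = \frac{18}{u}$
$z = 22$ ($z = 2 + 20 = 22$)
$y{\left(U \right)} = 4 + U^{2}$ ($y{\left(U \right)} = 4 + \frac{\left(U + U\right) \left(U + U\right)}{4} = 4 + \frac{2 U 2 U}{4} = 4 + \frac{4 U^{2}}{4} = 4 + U^{2}$)
$\frac{N{\left(138 \right)}}{y{\left(z \right)}} = \frac{18 \cdot \frac{1}{138}}{4 + 22^{2}} = \frac{18 \cdot \frac{1}{138}}{4 + 484} = \frac{3}{23 \cdot 488} = \frac{3}{23} \cdot \frac{1}{488} = \frac{3}{11224}$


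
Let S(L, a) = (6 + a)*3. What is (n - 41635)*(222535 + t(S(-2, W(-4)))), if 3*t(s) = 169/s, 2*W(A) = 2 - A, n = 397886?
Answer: 6421603825504/81 ≈ 7.9279e+10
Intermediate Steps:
W(A) = 1 - A/2 (W(A) = (2 - A)/2 = 1 - A/2)
S(L, a) = 18 + 3*a
t(s) = 169/(3*s) (t(s) = (169/s)/3 = 169/(3*s))
(n - 41635)*(222535 + t(S(-2, W(-4)))) = (397886 - 41635)*(222535 + 169/(3*(18 + 3*(1 - ½*(-4))))) = 356251*(222535 + 169/(3*(18 + 3*(1 + 2)))) = 356251*(222535 + 169/(3*(18 + 3*3))) = 356251*(222535 + 169/(3*(18 + 9))) = 356251*(222535 + (169/3)/27) = 356251*(222535 + (169/3)*(1/27)) = 356251*(222535 + 169/81) = 356251*(18025504/81) = 6421603825504/81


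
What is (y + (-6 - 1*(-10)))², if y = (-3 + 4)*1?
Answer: 25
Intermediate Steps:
y = 1 (y = 1*1 = 1)
(y + (-6 - 1*(-10)))² = (1 + (-6 - 1*(-10)))² = (1 + (-6 + 10))² = (1 + 4)² = 5² = 25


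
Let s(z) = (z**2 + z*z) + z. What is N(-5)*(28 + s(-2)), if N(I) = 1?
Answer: 34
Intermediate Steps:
s(z) = z + 2*z**2 (s(z) = (z**2 + z**2) + z = 2*z**2 + z = z + 2*z**2)
N(-5)*(28 + s(-2)) = 1*(28 - 2*(1 + 2*(-2))) = 1*(28 - 2*(1 - 4)) = 1*(28 - 2*(-3)) = 1*(28 + 6) = 1*34 = 34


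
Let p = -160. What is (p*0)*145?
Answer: 0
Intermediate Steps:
(p*0)*145 = -160*0*145 = 0*145 = 0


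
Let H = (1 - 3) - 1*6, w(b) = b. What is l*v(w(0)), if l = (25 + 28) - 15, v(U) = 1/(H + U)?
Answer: -19/4 ≈ -4.7500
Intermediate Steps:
H = -8 (H = -2 - 6 = -8)
v(U) = 1/(-8 + U)
l = 38 (l = 53 - 15 = 38)
l*v(w(0)) = 38/(-8 + 0) = 38/(-8) = 38*(-⅛) = -19/4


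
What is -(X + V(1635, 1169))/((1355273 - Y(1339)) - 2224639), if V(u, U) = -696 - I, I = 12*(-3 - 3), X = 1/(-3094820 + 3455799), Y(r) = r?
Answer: -45050179/62861244039 ≈ -0.00071666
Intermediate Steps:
X = 1/360979 ≈ 2.7702e-6
I = -72 (I = 12*(-6) = -72)
V(u, U) = -624 (V(u, U) = -696 - 1*(-72) = -696 + 72 = -624)
-(X + V(1635, 1169))/((1355273 - Y(1339)) - 2224639) = -(1/360979 - 624)/((1355273 - 1*1339) - 2224639) = -(-225250895)/(360979*((1355273 - 1339) - 2224639)) = -(-225250895)/(360979*(1353934 - 2224639)) = -(-225250895)/(360979*(-870705)) = -(-225250895)*(-1)/(360979*870705) = -1*45050179/62861244039 = -45050179/62861244039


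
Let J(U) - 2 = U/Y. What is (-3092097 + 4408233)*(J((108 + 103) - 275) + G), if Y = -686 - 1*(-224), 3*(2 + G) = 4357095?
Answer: 147186273385064/77 ≈ 1.9115e+12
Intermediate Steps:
G = 1452363 (G = -2 + (⅓)*4357095 = -2 + 1452365 = 1452363)
Y = -462 (Y = -686 + 224 = -462)
J(U) = 2 - U/462 (J(U) = 2 + U/(-462) = 2 + U*(-1/462) = 2 - U/462)
(-3092097 + 4408233)*(J((108 + 103) - 275) + G) = (-3092097 + 4408233)*((2 - ((108 + 103) - 275)/462) + 1452363) = 1316136*((2 - (211 - 275)/462) + 1452363) = 1316136*((2 - 1/462*(-64)) + 1452363) = 1316136*((2 + 32/231) + 1452363) = 1316136*(494/231 + 1452363) = 1316136*(335496347/231) = 147186273385064/77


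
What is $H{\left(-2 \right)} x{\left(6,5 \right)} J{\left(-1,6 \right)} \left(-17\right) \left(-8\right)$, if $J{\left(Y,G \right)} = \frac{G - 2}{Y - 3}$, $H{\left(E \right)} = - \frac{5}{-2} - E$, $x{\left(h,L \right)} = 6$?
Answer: $-3672$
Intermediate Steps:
$H{\left(E \right)} = \frac{5}{2} - E$ ($H{\left(E \right)} = \left(-5\right) \left(- \frac{1}{2}\right) - E = \frac{5}{2} - E$)
$J{\left(Y,G \right)} = \frac{-2 + G}{-3 + Y}$
$H{\left(-2 \right)} x{\left(6,5 \right)} J{\left(-1,6 \right)} \left(-17\right) \left(-8\right) = \left(\frac{5}{2} - -2\right) 6 \frac{-2 + 6}{-3 - 1} \left(-17\right) \left(-8\right) = \left(\frac{5}{2} + 2\right) 6 \frac{1}{-4} \cdot 4 \left(-17\right) \left(-8\right) = \frac{9}{2} \cdot 6 \left(\left(- \frac{1}{4}\right) 4\right) \left(-17\right) \left(-8\right) = 27 \left(-1\right) \left(-17\right) \left(-8\right) = \left(-27\right) \left(-17\right) \left(-8\right) = 459 \left(-8\right) = -3672$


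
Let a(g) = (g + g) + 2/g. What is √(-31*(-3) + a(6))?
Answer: 2*√237/3 ≈ 10.263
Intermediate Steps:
a(g) = 2*g + 2/g
√(-31*(-3) + a(6)) = √(-31*(-3) + (2*6 + 2/6)) = √(93 + (12 + 2*(⅙))) = √(93 + (12 + ⅓)) = √(93 + 37/3) = √(316/3) = 2*√237/3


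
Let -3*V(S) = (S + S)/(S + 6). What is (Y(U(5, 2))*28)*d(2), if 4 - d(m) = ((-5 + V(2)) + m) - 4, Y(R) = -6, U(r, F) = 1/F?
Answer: -1876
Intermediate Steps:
V(S) = -2*S/(3*(6 + S)) (V(S) = -(S + S)/(3*(S + 6)) = -2*S/(3*(6 + S)))
d(m) = 79/6 - m (d(m) = 4 - (((-5 - 2*2/(18 + 3*2)) + m) - 4) = 4 - (((-5 - 2*2/(18 + 6)) + m) - 4) = 4 - (((-5 - 2*2/24) + m) - 4) = 4 - (((-5 - 2*2*1/24) + m) - 4) = 4 - (((-5 - ⅙) + m) - 4) = 4 - ((-31/6 + m) - 4) = 4 - (-55/6 + m) = 4 + (55/6 - m) = 79/6 - m)
(Y(U(5, 2))*28)*d(2) = (-6*28)*(79/6 - 1*2) = -168*(79/6 - 2) = -168*67/6 = -1876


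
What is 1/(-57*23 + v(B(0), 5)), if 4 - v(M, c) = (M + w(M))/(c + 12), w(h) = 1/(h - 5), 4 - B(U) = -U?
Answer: -17/22222 ≈ -0.00076501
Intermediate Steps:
B(U) = 4 + U (B(U) = 4 - (-1)*U = 4 + U)
w(h) = 1/(-5 + h)
v(M, c) = 4 - (M + 1/(-5 + M))/(12 + c) (v(M, c) = 4 - (M + 1/(-5 + M))/(c + 12) = 4 - (M + 1/(-5 + M))/(12 + c))
1/(-57*23 + v(B(0), 5)) = 1/(-57*23 + (-1 - (-5 + (4 + 0))*(-48 + (4 + 0) - 4*5))/((-5 + (4 + 0))*(12 + 5))) = 1/(-1311 + (-1 - (-5 + 4)*(-48 + 4 - 20))/((-5 + 4)*17)) = 1/(-1311 + (1/17)*(-1 - 1*(-1)*(-64))/(-1)) = 1/(-1311 - 1*1/17*(-1 - 64)) = 1/(-1311 - 1*1/17*(-65)) = 1/(-1311 + 65/17) = 1/(-22222/17) = -17/22222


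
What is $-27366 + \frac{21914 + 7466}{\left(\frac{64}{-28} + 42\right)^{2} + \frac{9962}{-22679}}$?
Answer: $- \frac{23959516484744}{876117849} \approx -27347.0$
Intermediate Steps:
$-27366 + \frac{21914 + 7466}{\left(\frac{64}{-28} + 42\right)^{2} + \frac{9962}{-22679}} = -27366 + \frac{29380}{\left(64 \left(- \frac{1}{28}\right) + 42\right)^{2} + 9962 \left(- \frac{1}{22679}\right)} = -27366 + \frac{29380}{\left(- \frac{16}{7} + 42\right)^{2} - \frac{9962}{22679}} = -27366 + \frac{29380}{\left(\frac{278}{7}\right)^{2} - \frac{9962}{22679}} = -27366 + \frac{29380}{\frac{77284}{49} - \frac{9962}{22679}} = -27366 + \frac{29380}{\frac{1752235698}{1111271}} = -27366 + 29380 \cdot \frac{1111271}{1752235698} = -27366 + \frac{16324570990}{876117849} = - \frac{23959516484744}{876117849}$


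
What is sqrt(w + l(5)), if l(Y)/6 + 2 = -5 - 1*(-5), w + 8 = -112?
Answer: 2*I*sqrt(33) ≈ 11.489*I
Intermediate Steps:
w = -120 (w = -8 - 112 = -120)
l(Y) = -12 (l(Y) = -12 + 6*(-5 - 1*(-5)) = -12 + 6*(-5 + 5) = -12 + 6*0 = -12 + 0 = -12)
sqrt(w + l(5)) = sqrt(-120 - 12) = sqrt(-132) = 2*I*sqrt(33)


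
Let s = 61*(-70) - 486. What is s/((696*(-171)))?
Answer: 41/1026 ≈ 0.039961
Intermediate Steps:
s = -4756 (s = -4270 - 486 = -4756)
s/((696*(-171))) = -4756/(696*(-171)) = -4756/(-119016) = -4756*(-1/119016) = 41/1026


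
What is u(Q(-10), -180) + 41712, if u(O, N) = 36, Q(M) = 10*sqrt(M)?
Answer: 41748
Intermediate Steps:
u(Q(-10), -180) + 41712 = 36 + 41712 = 41748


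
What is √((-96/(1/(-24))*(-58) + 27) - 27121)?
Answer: I*√160726 ≈ 400.91*I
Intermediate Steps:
√((-96/(1/(-24))*(-58) + 27) - 27121) = √((-96/(-1/24)*(-58) + 27) - 27121) = √((-96*(-24)*(-58) + 27) - 27121) = √((-4*(-576)*(-58) + 27) - 27121) = √((2304*(-58) + 27) - 27121) = √((-133632 + 27) - 27121) = √(-133605 - 27121) = √(-160726) = I*√160726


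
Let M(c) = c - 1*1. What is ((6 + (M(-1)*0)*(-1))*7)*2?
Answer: 84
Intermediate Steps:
M(c) = -1 + c (M(c) = c - 1 = -1 + c)
((6 + (M(-1)*0)*(-1))*7)*2 = ((6 + ((-1 - 1)*0)*(-1))*7)*2 = ((6 - 2*0*(-1))*7)*2 = ((6 + 0*(-1))*7)*2 = ((6 + 0)*7)*2 = (6*7)*2 = 42*2 = 84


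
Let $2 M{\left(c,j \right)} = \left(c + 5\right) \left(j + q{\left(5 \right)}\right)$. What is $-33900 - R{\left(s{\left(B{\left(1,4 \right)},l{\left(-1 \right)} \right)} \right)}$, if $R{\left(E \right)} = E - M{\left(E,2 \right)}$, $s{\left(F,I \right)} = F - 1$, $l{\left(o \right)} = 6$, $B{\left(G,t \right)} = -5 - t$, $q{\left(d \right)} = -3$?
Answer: $- \frac{67775}{2} \approx -33888.0$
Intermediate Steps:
$M{\left(c,j \right)} = \frac{\left(-3 + j\right) \left(5 + c\right)}{2}$ ($M{\left(c,j \right)} = \frac{\left(c + 5\right) \left(j - 3\right)}{2} = \frac{\left(5 + c\right) \left(-3 + j\right)}{2} = \frac{\left(-3 + j\right) \left(5 + c\right)}{2}$)
$s{\left(F,I \right)} = -1 + F$
$R{\left(E \right)} = \frac{5}{2} + \frac{3 E}{2}$ ($R{\left(E \right)} = E - \left(- \frac{15}{2} - \frac{3 E}{2} + \frac{5}{2} \cdot 2 + \frac{1}{2} E 2\right) = E - \left(- \frac{15}{2} - \frac{3 E}{2} + 5 + E\right) = E - \left(- \frac{5}{2} - \frac{E}{2}\right) = E + \left(\frac{5}{2} + \frac{E}{2}\right) = \frac{5}{2} + \frac{3 E}{2}$)
$-33900 - R{\left(s{\left(B{\left(1,4 \right)},l{\left(-1 \right)} \right)} \right)} = -33900 - \left(\frac{5}{2} + \frac{3 \left(-1 - 9\right)}{2}\right) = -33900 - \left(\frac{5}{2} + \frac{3}{2} \left(-10\right)\right) = -33900 - \left(\frac{5}{2} - 15\right) = -33900 - - \frac{25}{2} = -33900 + \frac{25}{2} = - \frac{67775}{2}$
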